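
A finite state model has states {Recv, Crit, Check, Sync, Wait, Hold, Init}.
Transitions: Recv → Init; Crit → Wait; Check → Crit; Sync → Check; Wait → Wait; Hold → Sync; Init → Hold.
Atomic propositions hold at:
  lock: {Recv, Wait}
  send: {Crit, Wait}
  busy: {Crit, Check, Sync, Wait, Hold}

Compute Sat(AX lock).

{Crit, Wait}

Sat(AX lock) = {s : every successor in {Recv, Wait}} = {Crit, Wait}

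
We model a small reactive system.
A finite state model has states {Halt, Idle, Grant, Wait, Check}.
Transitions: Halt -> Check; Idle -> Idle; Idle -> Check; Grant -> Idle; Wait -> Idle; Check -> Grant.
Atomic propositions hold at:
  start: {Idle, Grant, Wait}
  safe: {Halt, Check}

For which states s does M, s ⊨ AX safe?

Sat(AX safe) = {s : every successor in {Halt, Check}} = {Halt}

{Halt}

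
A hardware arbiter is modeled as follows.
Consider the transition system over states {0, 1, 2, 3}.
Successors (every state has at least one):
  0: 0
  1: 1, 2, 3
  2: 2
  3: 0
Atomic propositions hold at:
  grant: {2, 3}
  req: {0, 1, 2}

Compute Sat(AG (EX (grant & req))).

Sat(grant & req) = {2}
Sat(EX (grant & req)) = {s : some successor in {2}} = {1, 2}
AG (EX (grant & req)): greatest fixpoint, start Z0 = {1, 2}, keep only states in Sat with every successor in Z. Z1 = {2}; fixed.
Sat(AG (EX (grant & req))) = {2}

{2}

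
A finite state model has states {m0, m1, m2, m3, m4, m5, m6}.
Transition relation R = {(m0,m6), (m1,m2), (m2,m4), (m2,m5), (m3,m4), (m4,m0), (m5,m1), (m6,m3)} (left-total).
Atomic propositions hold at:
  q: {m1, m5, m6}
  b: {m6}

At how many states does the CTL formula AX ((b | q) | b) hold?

2

Sat(b | q) = {m1, m5, m6}
Sat((b | q) | b) = {m1, m5, m6}
Sat(AX ((b | q) | b)) = {s : every successor in {m1, m5, m6}} = {m0, m5}
|Sat(AX ((b | q) | b))| = |{m0, m5}| = 2.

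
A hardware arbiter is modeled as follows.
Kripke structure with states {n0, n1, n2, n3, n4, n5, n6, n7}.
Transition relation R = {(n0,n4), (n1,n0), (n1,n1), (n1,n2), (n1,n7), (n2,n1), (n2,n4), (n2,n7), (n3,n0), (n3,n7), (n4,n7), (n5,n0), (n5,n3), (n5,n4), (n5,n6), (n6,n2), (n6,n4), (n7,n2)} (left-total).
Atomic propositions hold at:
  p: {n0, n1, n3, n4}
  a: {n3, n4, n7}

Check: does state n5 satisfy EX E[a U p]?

Yes

E[a U p]: least fixpoint, start Z0 = Sat(p) = {n0, n1, n3, n4}, add states in Sat(a) with some successor in Z. Already a fixed point.
Sat(E[a U p]) = {n0, n1, n3, n4}
Sat(EX E[a U p]) = {s : some successor in {n0, n1, n3, n4}} = {n0, n1, n2, n3, n5, n6}
n5 ∈ Sat(EX E[a U p]) = {n0, n1, n2, n3, n5, n6}, so the formula holds at n5.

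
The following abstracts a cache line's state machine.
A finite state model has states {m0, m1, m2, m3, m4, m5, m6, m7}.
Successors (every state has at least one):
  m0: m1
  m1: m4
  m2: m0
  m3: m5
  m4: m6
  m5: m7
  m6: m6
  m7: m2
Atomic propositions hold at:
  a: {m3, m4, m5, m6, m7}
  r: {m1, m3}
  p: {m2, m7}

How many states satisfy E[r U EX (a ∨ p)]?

Sat(a ∨ p) = {m2, m3, m4, m5, m6, m7}
Sat(EX (a ∨ p)) = {s : some successor in {m2, m3, m4, m5, m6, m7}} = {m1, m3, m4, m5, m6, m7}
E[r U EX (a ∨ p)]: least fixpoint, start Z0 = Sat(EX (a ∨ p)) = {m1, m3, m4, m5, m6, m7}, add states in Sat(r) with some successor in Z. Already a fixed point.
Sat(E[r U EX (a ∨ p)]) = {m1, m3, m4, m5, m6, m7}
|Sat(E[r U EX (a ∨ p)])| = |{m1, m3, m4, m5, m6, m7}| = 6.

6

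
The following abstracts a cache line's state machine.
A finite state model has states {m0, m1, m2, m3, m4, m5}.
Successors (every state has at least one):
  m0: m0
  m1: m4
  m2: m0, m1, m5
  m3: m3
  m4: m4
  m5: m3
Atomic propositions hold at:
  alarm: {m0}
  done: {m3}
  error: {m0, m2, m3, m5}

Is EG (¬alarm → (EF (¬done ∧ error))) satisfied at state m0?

Sat(¬alarm) = {m1, m2, m3, m4, m5}
Sat(¬done) = {m0, m1, m2, m4, m5}
Sat(¬done ∧ error) = {m0, m2, m5}
EF (¬done ∧ error): least fixpoint, start Z0 = {m0, m2, m5}, add states with some successor in Z. Already a fixed point.
Sat(EF (¬done ∧ error)) = {m0, m2, m5}
Sat(¬alarm → (EF (¬done ∧ error))) = {m0, m2, m5}
EG (¬alarm → (EF (¬done ∧ error))): greatest fixpoint, start Z0 = {m0, m2, m5}, keep only states in Sat with some successor in Z. Z1 = {m0, m2}; fixed.
Sat(EG (¬alarm → (EF (¬done ∧ error)))) = {m0, m2}
m0 ∈ Sat(EG (¬alarm → (EF (¬done ∧ error)))) = {m0, m2}, so the formula holds at m0.

Yes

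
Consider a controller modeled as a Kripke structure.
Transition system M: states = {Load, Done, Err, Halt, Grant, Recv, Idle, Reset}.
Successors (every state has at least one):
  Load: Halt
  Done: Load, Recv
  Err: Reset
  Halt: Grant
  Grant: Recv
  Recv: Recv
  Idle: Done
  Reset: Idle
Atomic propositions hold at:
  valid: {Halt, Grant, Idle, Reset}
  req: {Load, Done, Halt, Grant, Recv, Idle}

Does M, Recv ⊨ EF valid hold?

EF valid: least fixpoint, start Z0 = {Halt, Grant, Idle, Reset}, add states with some successor in Z. Z1 = {Load, Err, Halt, Grant, Idle, Reset}; Z2 = {Load, Done, Err, Halt, Grant, Idle, Reset}; fixed.
Sat(EF valid) = {Load, Done, Err, Halt, Grant, Idle, Reset}
Recv ∉ Sat(EF valid) = {Load, Done, Err, Halt, Grant, Idle, Reset}, so the formula does not hold at Recv.

No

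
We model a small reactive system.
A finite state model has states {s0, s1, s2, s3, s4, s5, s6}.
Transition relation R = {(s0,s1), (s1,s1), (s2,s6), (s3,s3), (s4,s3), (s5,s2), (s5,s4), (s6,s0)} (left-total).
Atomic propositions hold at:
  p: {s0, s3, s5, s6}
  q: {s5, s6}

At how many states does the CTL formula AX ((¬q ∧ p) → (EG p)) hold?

6

Sat(¬q) = {s0, s1, s2, s3, s4}
Sat(¬q ∧ p) = {s0, s3}
EG p: greatest fixpoint, start Z0 = {s0, s3, s5, s6}, keep only states in Sat with some successor in Z. Z1 = {s3, s6}; Z2 = {s3}; fixed.
Sat(EG p) = {s3}
Sat((¬q ∧ p) → (EG p)) = {s1, s2, s3, s4, s5, s6}
Sat(AX ((¬q ∧ p) → (EG p))) = {s : every successor in {s1, s2, s3, s4, s5, s6}} = {s0, s1, s2, s3, s4, s5}
|Sat(AX ((¬q ∧ p) → (EG p)))| = |{s0, s1, s2, s3, s4, s5}| = 6.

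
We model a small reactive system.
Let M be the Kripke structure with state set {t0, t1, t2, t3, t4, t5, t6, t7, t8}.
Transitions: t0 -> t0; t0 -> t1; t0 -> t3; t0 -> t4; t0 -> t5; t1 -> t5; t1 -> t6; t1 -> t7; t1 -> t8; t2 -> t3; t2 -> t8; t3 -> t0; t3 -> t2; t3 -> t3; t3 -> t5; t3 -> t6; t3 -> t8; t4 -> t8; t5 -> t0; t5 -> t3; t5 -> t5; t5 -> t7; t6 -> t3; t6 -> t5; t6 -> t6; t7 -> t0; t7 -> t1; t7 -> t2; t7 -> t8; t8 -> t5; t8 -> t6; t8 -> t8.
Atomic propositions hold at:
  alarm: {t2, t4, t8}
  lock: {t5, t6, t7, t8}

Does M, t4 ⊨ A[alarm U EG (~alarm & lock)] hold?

Sat(~alarm) = {t0, t1, t3, t5, t6, t7}
Sat(~alarm & lock) = {t5, t6, t7}
EG (~alarm & lock): greatest fixpoint, start Z0 = {t5, t6, t7}, keep only states in Sat with some successor in Z. Z1 = {t5, t6}; fixed.
Sat(EG (~alarm & lock)) = {t5, t6}
A[alarm U EG (~alarm & lock)]: least fixpoint, start Z0 = Sat(EG (~alarm & lock)) = {t5, t6}, add states in Sat(alarm) with every successor in Z. Already a fixed point.
Sat(A[alarm U EG (~alarm & lock)]) = {t5, t6}
t4 ∉ Sat(A[alarm U EG (~alarm & lock)]) = {t5, t6}, so the formula does not hold at t4.

No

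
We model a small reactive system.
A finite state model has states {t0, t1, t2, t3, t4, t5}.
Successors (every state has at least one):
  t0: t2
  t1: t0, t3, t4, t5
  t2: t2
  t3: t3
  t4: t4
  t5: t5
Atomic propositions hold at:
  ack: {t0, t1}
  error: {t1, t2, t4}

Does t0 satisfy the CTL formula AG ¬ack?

No

Sat(¬ack) = {t2, t3, t4, t5}
AG ¬ack: greatest fixpoint, start Z0 = {t2, t3, t4, t5}, keep only states in Sat with every successor in Z. Already a fixed point.
Sat(AG ¬ack) = {t2, t3, t4, t5}
t0 ∉ Sat(AG ¬ack) = {t2, t3, t4, t5}, so the formula does not hold at t0.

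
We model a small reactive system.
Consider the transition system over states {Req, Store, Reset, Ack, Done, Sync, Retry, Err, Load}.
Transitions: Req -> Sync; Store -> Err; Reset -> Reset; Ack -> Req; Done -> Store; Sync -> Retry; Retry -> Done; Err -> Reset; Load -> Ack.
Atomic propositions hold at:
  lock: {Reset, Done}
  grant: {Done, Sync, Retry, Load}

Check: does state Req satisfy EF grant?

EF grant: least fixpoint, start Z0 = {Done, Sync, Retry, Load}, add states with some successor in Z. Z1 = {Req, Done, Sync, Retry, Load}; Z2 = {Req, Ack, Done, Sync, Retry, Load}; fixed.
Sat(EF grant) = {Req, Ack, Done, Sync, Retry, Load}
Req ∈ Sat(EF grant) = {Req, Ack, Done, Sync, Retry, Load}, so the formula holds at Req.

Yes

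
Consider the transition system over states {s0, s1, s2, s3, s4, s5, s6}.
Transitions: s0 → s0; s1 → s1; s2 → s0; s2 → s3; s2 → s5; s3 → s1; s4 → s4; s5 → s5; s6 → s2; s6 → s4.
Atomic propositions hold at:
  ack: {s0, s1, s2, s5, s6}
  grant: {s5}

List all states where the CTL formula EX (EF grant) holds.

EF grant: least fixpoint, start Z0 = {s5}, add states with some successor in Z. Z1 = {s2, s5}; Z2 = {s2, s5, s6}; fixed.
Sat(EF grant) = {s2, s5, s6}
Sat(EX (EF grant)) = {s : some successor in {s2, s5, s6}} = {s2, s5, s6}

{s2, s5, s6}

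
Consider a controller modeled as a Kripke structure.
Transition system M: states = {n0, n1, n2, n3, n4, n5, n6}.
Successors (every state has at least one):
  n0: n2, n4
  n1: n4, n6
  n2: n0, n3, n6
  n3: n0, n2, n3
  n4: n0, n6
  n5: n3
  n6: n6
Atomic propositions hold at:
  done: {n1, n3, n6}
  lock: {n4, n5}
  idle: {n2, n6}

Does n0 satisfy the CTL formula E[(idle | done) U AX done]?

No

Sat(idle | done) = {n1, n2, n3, n6}
Sat(AX done) = {s : every successor in {n1, n3, n6}} = {n5, n6}
E[(idle | done) U AX done]: least fixpoint, start Z0 = Sat(AX done) = {n5, n6}, add states in Sat(idle | done) with some successor in Z. Z1 = {n1, n2, n5, n6}; Z2 = {n1, n2, n3, n5, n6}; fixed.
Sat(E[(idle | done) U AX done]) = {n1, n2, n3, n5, n6}
n0 ∉ Sat(E[(idle | done) U AX done]) = {n1, n2, n3, n5, n6}, so the formula does not hold at n0.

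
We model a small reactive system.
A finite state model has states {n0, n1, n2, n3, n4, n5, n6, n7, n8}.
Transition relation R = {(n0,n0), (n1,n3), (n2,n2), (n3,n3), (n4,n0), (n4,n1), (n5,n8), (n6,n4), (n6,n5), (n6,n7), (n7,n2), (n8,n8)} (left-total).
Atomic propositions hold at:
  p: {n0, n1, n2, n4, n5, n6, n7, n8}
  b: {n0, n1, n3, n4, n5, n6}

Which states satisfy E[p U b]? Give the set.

{n0, n1, n3, n4, n5, n6}

E[p U b]: least fixpoint, start Z0 = Sat(b) = {n0, n1, n3, n4, n5, n6}, add states in Sat(p) with some successor in Z. Already a fixed point.
Sat(E[p U b]) = {n0, n1, n3, n4, n5, n6}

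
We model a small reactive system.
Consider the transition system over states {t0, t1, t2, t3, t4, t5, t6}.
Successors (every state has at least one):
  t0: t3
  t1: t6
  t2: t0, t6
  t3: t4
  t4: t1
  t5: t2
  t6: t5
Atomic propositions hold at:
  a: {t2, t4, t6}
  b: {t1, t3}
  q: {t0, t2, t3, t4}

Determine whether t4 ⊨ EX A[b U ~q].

Yes

Sat(~q) = {t1, t5, t6}
A[b U ~q]: least fixpoint, start Z0 = Sat(~q) = {t1, t5, t6}, add states in Sat(b) with every successor in Z. Already a fixed point.
Sat(A[b U ~q]) = {t1, t5, t6}
Sat(EX A[b U ~q]) = {s : some successor in {t1, t5, t6}} = {t1, t2, t4, t6}
t4 ∈ Sat(EX A[b U ~q]) = {t1, t2, t4, t6}, so the formula holds at t4.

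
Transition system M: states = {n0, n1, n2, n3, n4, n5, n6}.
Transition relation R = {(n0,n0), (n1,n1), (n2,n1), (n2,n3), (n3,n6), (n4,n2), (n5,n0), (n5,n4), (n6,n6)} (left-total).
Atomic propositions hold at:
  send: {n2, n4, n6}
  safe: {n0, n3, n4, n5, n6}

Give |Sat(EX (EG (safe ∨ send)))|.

6

Sat(safe ∨ send) = {n0, n2, n3, n4, n5, n6}
EG (safe ∨ send): greatest fixpoint, start Z0 = {n0, n2, n3, n4, n5, n6}, keep only states in Sat with some successor in Z. Already a fixed point.
Sat(EG (safe ∨ send)) = {n0, n2, n3, n4, n5, n6}
Sat(EX (EG (safe ∨ send))) = {s : some successor in {n0, n2, n3, n4, n5, n6}} = {n0, n2, n3, n4, n5, n6}
|Sat(EX (EG (safe ∨ send)))| = |{n0, n2, n3, n4, n5, n6}| = 6.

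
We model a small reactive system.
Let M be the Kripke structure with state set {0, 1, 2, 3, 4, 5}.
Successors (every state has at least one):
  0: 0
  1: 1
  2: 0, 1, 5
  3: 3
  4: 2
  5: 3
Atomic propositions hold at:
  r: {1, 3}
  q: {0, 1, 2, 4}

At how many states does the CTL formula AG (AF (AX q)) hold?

Sat(AX q) = {s : every successor in {0, 1, 2, 4}} = {0, 1, 4}
AF (AX q): least fixpoint, start Z0 = {0, 1, 4}, add states with every successor in Z. Already a fixed point.
Sat(AF (AX q)) = {0, 1, 4}
AG (AF (AX q)): greatest fixpoint, start Z0 = {0, 1, 4}, keep only states in Sat with every successor in Z. Z1 = {0, 1}; fixed.
Sat(AG (AF (AX q))) = {0, 1}
|Sat(AG (AF (AX q)))| = |{0, 1}| = 2.

2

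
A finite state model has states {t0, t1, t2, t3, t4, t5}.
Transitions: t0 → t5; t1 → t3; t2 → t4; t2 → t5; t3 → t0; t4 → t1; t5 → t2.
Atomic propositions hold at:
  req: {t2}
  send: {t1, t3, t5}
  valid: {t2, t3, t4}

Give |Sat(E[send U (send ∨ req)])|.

Sat(send ∨ req) = {t1, t2, t3, t5}
E[send U (send ∨ req)]: least fixpoint, start Z0 = Sat((send ∨ req)) = {t1, t2, t3, t5}, add states in Sat(send) with some successor in Z. Already a fixed point.
Sat(E[send U (send ∨ req)]) = {t1, t2, t3, t5}
|Sat(E[send U (send ∨ req)])| = |{t1, t2, t3, t5}| = 4.

4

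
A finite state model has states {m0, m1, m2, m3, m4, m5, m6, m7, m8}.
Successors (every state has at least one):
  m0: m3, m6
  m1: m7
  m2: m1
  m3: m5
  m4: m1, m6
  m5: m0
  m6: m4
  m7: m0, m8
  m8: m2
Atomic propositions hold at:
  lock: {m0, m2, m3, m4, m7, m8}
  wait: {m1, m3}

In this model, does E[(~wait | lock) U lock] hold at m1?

Sat(~wait) = {m0, m2, m4, m5, m6, m7, m8}
Sat(~wait | lock) = {m0, m2, m3, m4, m5, m6, m7, m8}
E[(~wait | lock) U lock]: least fixpoint, start Z0 = Sat(lock) = {m0, m2, m3, m4, m7, m8}, add states in Sat(~wait | lock) with some successor in Z. Z1 = {m0, m2, m3, m4, m5, m6, m7, m8}; fixed.
Sat(E[(~wait | lock) U lock]) = {m0, m2, m3, m4, m5, m6, m7, m8}
m1 ∉ Sat(E[(~wait | lock) U lock]) = {m0, m2, m3, m4, m5, m6, m7, m8}, so the formula does not hold at m1.

No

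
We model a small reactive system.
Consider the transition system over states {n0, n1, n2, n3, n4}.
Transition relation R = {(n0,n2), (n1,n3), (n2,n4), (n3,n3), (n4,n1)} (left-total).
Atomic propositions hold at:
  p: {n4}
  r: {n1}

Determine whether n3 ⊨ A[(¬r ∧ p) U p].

Sat(¬r) = {n0, n2, n3, n4}
Sat(¬r ∧ p) = {n4}
A[(¬r ∧ p) U p]: least fixpoint, start Z0 = Sat(p) = {n4}, add states in Sat(¬r ∧ p) with every successor in Z. Already a fixed point.
Sat(A[(¬r ∧ p) U p]) = {n4}
n3 ∉ Sat(A[(¬r ∧ p) U p]) = {n4}, so the formula does not hold at n3.

No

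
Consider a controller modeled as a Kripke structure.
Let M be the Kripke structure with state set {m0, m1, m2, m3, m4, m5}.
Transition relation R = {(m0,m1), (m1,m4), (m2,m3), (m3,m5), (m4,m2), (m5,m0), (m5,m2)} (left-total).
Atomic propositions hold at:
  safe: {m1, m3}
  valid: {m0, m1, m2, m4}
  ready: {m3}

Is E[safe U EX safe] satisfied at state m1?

Sat(EX safe) = {s : some successor in {m1, m3}} = {m0, m2}
E[safe U EX safe]: least fixpoint, start Z0 = Sat(EX safe) = {m0, m2}, add states in Sat(safe) with some successor in Z. Already a fixed point.
Sat(E[safe U EX safe]) = {m0, m2}
m1 ∉ Sat(E[safe U EX safe]) = {m0, m2}, so the formula does not hold at m1.

No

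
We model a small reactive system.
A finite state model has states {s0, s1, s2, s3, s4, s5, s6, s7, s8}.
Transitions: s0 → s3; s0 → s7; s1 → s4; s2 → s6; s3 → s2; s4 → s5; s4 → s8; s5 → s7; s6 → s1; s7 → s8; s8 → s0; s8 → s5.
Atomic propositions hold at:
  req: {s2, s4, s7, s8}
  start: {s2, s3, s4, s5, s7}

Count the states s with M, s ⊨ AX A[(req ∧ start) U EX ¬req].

5

Sat(req ∧ start) = {s2, s4, s7}
Sat(¬req) = {s0, s1, s3, s5, s6}
Sat(EX ¬req) = {s : some successor in {s0, s1, s3, s5, s6}} = {s0, s2, s4, s6, s8}
A[(req ∧ start) U EX ¬req]: least fixpoint, start Z0 = Sat(EX ¬req) = {s0, s2, s4, s6, s8}, add states in Sat(req ∧ start) with every successor in Z. Z1 = {s0, s2, s4, s6, s7, s8}; fixed.
Sat(A[(req ∧ start) U EX ¬req]) = {s0, s2, s4, s6, s7, s8}
Sat(AX A[(req ∧ start) U EX ¬req]) = {s : every successor in {s0, s2, s4, s6, s7, s8}} = {s1, s2, s3, s5, s7}
|Sat(AX A[(req ∧ start) U EX ¬req])| = |{s1, s2, s3, s5, s7}| = 5.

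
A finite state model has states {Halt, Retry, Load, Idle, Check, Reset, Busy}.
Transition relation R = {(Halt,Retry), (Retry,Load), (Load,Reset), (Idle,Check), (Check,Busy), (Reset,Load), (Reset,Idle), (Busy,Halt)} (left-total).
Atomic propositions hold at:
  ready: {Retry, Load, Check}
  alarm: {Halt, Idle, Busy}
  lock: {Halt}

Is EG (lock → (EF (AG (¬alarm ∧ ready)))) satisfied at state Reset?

Yes

Sat(¬alarm) = {Retry, Load, Check, Reset}
Sat(¬alarm ∧ ready) = {Retry, Load, Check}
AG (¬alarm ∧ ready): greatest fixpoint, start Z0 = {Retry, Load, Check}, keep only states in Sat with every successor in Z. Z1 = {Retry}; Z2 = ∅; fixed.
Sat(AG (¬alarm ∧ ready)) = ∅
EF (AG (¬alarm ∧ ready)): least fixpoint, start Z0 = ∅, add states with some successor in Z. Already a fixed point.
Sat(EF (AG (¬alarm ∧ ready))) = ∅
Sat(lock → (EF (AG (¬alarm ∧ ready)))) = {Retry, Load, Idle, Check, Reset, Busy}
EG (lock → (EF (AG (¬alarm ∧ ready)))): greatest fixpoint, start Z0 = {Retry, Load, Idle, Check, Reset, Busy}, keep only states in Sat with some successor in Z. Z1 = {Retry, Load, Idle, Check, Reset}; Z2 = {Retry, Load, Idle, Reset}; Z3 = {Retry, Load, Reset}; fixed.
Sat(EG (lock → (EF (AG (¬alarm ∧ ready))))) = {Retry, Load, Reset}
Reset ∈ Sat(EG (lock → (EF (AG (¬alarm ∧ ready))))) = {Retry, Load, Reset}, so the formula holds at Reset.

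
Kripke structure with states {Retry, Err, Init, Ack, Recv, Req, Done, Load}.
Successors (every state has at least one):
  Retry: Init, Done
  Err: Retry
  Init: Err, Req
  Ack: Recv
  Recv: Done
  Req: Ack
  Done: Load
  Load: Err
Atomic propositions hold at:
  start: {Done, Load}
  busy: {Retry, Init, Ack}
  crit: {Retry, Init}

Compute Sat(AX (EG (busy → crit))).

Sat(busy → crit) = {Retry, Err, Init, Recv, Req, Done, Load}
EG (busy → crit): greatest fixpoint, start Z0 = {Retry, Err, Init, Recv, Req, Done, Load}, keep only states in Sat with some successor in Z. Z1 = {Retry, Err, Init, Recv, Done, Load}; fixed.
Sat(EG (busy → crit)) = {Retry, Err, Init, Recv, Done, Load}
Sat(AX (EG (busy → crit))) = {s : every successor in {Retry, Err, Init, Recv, Done, Load}} = {Retry, Err, Ack, Recv, Done, Load}

{Retry, Err, Ack, Recv, Done, Load}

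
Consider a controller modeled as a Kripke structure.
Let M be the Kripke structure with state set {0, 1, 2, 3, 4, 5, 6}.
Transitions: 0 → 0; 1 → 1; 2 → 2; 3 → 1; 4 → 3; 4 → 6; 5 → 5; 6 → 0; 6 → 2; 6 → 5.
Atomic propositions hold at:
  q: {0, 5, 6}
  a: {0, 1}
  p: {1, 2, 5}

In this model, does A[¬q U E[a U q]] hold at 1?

Sat(¬q) = {1, 2, 3, 4}
E[a U q]: least fixpoint, start Z0 = Sat(q) = {0, 5, 6}, add states in Sat(a) with some successor in Z. Already a fixed point.
Sat(E[a U q]) = {0, 5, 6}
A[¬q U E[a U q]]: least fixpoint, start Z0 = Sat(E[a U q]) = {0, 5, 6}, add states in Sat(¬q) with every successor in Z. Already a fixed point.
Sat(A[¬q U E[a U q]]) = {0, 5, 6}
1 ∉ Sat(A[¬q U E[a U q]]) = {0, 5, 6}, so the formula does not hold at 1.

No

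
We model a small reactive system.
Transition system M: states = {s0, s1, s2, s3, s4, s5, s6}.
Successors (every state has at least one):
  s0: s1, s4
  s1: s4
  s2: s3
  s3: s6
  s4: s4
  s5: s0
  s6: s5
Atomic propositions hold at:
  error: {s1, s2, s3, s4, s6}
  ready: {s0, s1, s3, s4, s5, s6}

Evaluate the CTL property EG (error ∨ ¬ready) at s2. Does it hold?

Sat(¬ready) = {s2}
Sat(error ∨ ¬ready) = {s1, s2, s3, s4, s6}
EG (error ∨ ¬ready): greatest fixpoint, start Z0 = {s1, s2, s3, s4, s6}, keep only states in Sat with some successor in Z. Z1 = {s1, s2, s3, s4}; Z2 = {s1, s2, s4}; Z3 = {s1, s4}; fixed.
Sat(EG (error ∨ ¬ready)) = {s1, s4}
s2 ∉ Sat(EG (error ∨ ¬ready)) = {s1, s4}, so the formula does not hold at s2.

No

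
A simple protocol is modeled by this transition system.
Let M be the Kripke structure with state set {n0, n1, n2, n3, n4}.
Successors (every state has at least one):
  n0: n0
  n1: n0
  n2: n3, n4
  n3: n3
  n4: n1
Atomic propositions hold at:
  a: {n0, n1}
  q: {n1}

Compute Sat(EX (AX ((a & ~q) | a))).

{n0, n1, n2, n4}

Sat(~q) = {n0, n2, n3, n4}
Sat(a & ~q) = {n0}
Sat((a & ~q) | a) = {n0, n1}
Sat(AX ((a & ~q) | a)) = {s : every successor in {n0, n1}} = {n0, n1, n4}
Sat(EX (AX ((a & ~q) | a))) = {s : some successor in {n0, n1, n4}} = {n0, n1, n2, n4}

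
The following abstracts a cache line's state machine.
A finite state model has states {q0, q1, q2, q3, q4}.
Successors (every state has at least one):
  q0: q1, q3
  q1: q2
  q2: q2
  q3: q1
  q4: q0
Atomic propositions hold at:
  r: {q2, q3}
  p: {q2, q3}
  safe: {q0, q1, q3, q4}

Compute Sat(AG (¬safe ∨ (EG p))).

Sat(¬safe) = {q2}
EG p: greatest fixpoint, start Z0 = {q2, q3}, keep only states in Sat with some successor in Z. Z1 = {q2}; fixed.
Sat(EG p) = {q2}
Sat(¬safe ∨ (EG p)) = {q2}
AG (¬safe ∨ (EG p)): greatest fixpoint, start Z0 = {q2}, keep only states in Sat with every successor in Z. Already a fixed point.
Sat(AG (¬safe ∨ (EG p))) = {q2}

{q2}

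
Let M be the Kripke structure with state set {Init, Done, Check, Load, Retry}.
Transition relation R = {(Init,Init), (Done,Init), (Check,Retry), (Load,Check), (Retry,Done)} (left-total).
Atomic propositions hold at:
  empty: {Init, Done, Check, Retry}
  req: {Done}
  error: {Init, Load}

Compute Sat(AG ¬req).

{Init}

Sat(¬req) = {Init, Check, Load, Retry}
AG ¬req: greatest fixpoint, start Z0 = {Init, Check, Load, Retry}, keep only states in Sat with every successor in Z. Z1 = {Init, Check, Load}; Z2 = {Init, Load}; Z3 = {Init}; fixed.
Sat(AG ¬req) = {Init}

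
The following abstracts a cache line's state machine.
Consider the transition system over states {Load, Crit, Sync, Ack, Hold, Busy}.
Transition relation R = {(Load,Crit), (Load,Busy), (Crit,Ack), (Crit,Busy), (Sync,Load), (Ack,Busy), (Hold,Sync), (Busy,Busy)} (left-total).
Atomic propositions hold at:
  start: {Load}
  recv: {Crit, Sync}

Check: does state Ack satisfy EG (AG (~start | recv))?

Yes

Sat(~start) = {Crit, Sync, Ack, Hold, Busy}
Sat(~start | recv) = {Crit, Sync, Ack, Hold, Busy}
AG (~start | recv): greatest fixpoint, start Z0 = {Crit, Sync, Ack, Hold, Busy}, keep only states in Sat with every successor in Z. Z1 = {Crit, Ack, Hold, Busy}; Z2 = {Crit, Ack, Busy}; fixed.
Sat(AG (~start | recv)) = {Crit, Ack, Busy}
EG (AG (~start | recv)): greatest fixpoint, start Z0 = {Crit, Ack, Busy}, keep only states in Sat with some successor in Z. Already a fixed point.
Sat(EG (AG (~start | recv))) = {Crit, Ack, Busy}
Ack ∈ Sat(EG (AG (~start | recv))) = {Crit, Ack, Busy}, so the formula holds at Ack.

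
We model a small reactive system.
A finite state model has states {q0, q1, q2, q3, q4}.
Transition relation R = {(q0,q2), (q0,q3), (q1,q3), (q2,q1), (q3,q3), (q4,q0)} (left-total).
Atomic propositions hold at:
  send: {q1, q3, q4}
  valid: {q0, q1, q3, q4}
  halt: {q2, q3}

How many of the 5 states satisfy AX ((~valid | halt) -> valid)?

Sat(~valid) = {q2}
Sat(~valid | halt) = {q2, q3}
Sat((~valid | halt) -> valid) = {q0, q1, q3, q4}
Sat(AX ((~valid | halt) -> valid)) = {s : every successor in {q0, q1, q3, q4}} = {q1, q2, q3, q4}
|Sat(AX ((~valid | halt) -> valid))| = |{q1, q2, q3, q4}| = 4.

4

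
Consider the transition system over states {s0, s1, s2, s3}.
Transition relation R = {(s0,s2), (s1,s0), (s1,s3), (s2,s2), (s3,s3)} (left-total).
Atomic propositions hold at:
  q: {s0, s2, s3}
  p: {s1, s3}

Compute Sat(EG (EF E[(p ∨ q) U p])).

Sat(p ∨ q) = {s0, s1, s2, s3}
E[(p ∨ q) U p]: least fixpoint, start Z0 = Sat(p) = {s1, s3}, add states in Sat(p ∨ q) with some successor in Z. Already a fixed point.
Sat(E[(p ∨ q) U p]) = {s1, s3}
EF E[(p ∨ q) U p]: least fixpoint, start Z0 = {s1, s3}, add states with some successor in Z. Already a fixed point.
Sat(EF E[(p ∨ q) U p]) = {s1, s3}
EG (EF E[(p ∨ q) U p]): greatest fixpoint, start Z0 = {s1, s3}, keep only states in Sat with some successor in Z. Already a fixed point.
Sat(EG (EF E[(p ∨ q) U p])) = {s1, s3}

{s1, s3}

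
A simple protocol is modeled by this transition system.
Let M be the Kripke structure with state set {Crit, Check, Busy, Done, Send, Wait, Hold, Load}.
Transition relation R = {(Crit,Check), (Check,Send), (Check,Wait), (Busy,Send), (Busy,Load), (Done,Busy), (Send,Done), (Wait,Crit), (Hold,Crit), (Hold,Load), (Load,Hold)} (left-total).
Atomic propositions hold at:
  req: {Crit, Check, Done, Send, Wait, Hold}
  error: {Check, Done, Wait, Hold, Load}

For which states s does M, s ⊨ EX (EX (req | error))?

{Crit, Check, Busy, Done, Wait, Hold, Load}

Sat(req | error) = {Crit, Check, Done, Send, Wait, Hold, Load}
Sat(EX (req | error)) = {s : some successor in {Crit, Check, Done, Send, Wait, Hold, Load}} = {Crit, Check, Busy, Send, Wait, Hold, Load}
Sat(EX (EX (req | error))) = {s : some successor in {Crit, Check, Busy, Send, Wait, Hold, Load}} = {Crit, Check, Busy, Done, Wait, Hold, Load}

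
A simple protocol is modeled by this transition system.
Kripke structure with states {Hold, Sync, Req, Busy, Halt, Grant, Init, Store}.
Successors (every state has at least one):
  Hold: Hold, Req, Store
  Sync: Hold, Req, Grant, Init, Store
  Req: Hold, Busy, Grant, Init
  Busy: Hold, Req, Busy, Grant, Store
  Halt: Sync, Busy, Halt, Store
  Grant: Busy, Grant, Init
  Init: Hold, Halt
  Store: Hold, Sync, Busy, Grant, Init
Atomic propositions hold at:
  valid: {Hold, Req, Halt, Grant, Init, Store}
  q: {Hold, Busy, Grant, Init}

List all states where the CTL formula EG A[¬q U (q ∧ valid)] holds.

Sat(¬q) = {Sync, Req, Halt, Store}
Sat(q ∧ valid) = {Hold, Grant, Init}
A[¬q U (q ∧ valid)]: least fixpoint, start Z0 = Sat((q ∧ valid)) = {Hold, Grant, Init}, add states in Sat(¬q) with every successor in Z. Already a fixed point.
Sat(A[¬q U (q ∧ valid)]) = {Hold, Grant, Init}
EG A[¬q U (q ∧ valid)]: greatest fixpoint, start Z0 = {Hold, Grant, Init}, keep only states in Sat with some successor in Z. Already a fixed point.
Sat(EG A[¬q U (q ∧ valid)]) = {Hold, Grant, Init}

{Hold, Grant, Init}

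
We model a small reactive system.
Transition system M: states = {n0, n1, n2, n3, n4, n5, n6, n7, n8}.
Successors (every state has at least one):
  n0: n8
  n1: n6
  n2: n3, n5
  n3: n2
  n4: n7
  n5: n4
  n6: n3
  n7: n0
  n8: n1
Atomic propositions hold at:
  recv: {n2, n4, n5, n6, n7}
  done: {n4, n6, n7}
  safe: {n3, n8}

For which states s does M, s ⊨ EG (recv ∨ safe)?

Sat(recv ∨ safe) = {n2, n3, n4, n5, n6, n7, n8}
EG (recv ∨ safe): greatest fixpoint, start Z0 = {n2, n3, n4, n5, n6, n7, n8}, keep only states in Sat with some successor in Z. Z1 = {n2, n3, n4, n5, n6}; Z2 = {n2, n3, n5, n6}; Z3 = {n2, n3, n6}; fixed.
Sat(EG (recv ∨ safe)) = {n2, n3, n6}

{n2, n3, n6}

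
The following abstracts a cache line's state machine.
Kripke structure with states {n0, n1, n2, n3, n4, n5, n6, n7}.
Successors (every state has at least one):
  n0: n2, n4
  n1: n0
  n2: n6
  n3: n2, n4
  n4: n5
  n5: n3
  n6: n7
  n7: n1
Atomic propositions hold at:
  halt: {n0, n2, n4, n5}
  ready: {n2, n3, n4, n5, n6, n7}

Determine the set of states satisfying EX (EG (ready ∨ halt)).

Sat(ready ∨ halt) = {n0, n2, n3, n4, n5, n6, n7}
EG (ready ∨ halt): greatest fixpoint, start Z0 = {n0, n2, n3, n4, n5, n6, n7}, keep only states in Sat with some successor in Z. Z1 = {n0, n2, n3, n4, n5, n6}; Z2 = {n0, n2, n3, n4, n5}; Z3 = {n0, n3, n4, n5}; fixed.
Sat(EG (ready ∨ halt)) = {n0, n3, n4, n5}
Sat(EX (EG (ready ∨ halt))) = {s : some successor in {n0, n3, n4, n5}} = {n0, n1, n3, n4, n5}

{n0, n1, n3, n4, n5}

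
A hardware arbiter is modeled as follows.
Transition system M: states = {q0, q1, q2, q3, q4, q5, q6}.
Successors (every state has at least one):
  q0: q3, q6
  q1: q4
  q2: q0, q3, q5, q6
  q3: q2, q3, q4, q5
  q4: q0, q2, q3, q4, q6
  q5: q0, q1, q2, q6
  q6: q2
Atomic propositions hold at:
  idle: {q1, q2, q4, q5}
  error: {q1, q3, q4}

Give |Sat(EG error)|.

EG error: greatest fixpoint, start Z0 = {q1, q3, q4}, keep only states in Sat with some successor in Z. Already a fixed point.
Sat(EG error) = {q1, q3, q4}
|Sat(EG error)| = |{q1, q3, q4}| = 3.

3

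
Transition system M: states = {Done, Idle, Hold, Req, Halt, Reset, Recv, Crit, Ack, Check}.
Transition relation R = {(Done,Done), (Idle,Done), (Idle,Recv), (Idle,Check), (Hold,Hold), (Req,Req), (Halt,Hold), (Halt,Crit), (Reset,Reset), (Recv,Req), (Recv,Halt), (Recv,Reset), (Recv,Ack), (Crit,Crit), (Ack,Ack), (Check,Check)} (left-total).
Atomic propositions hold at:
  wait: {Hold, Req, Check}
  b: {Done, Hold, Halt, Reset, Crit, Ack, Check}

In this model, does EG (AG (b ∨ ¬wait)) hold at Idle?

No

Sat(¬wait) = {Done, Idle, Halt, Reset, Recv, Crit, Ack}
Sat(b ∨ ¬wait) = {Done, Idle, Hold, Halt, Reset, Recv, Crit, Ack, Check}
AG (b ∨ ¬wait): greatest fixpoint, start Z0 = {Done, Idle, Hold, Halt, Reset, Recv, Crit, Ack, Check}, keep only states in Sat with every successor in Z. Z1 = {Done, Idle, Hold, Halt, Reset, Crit, Ack, Check}; Z2 = {Done, Hold, Halt, Reset, Crit, Ack, Check}; fixed.
Sat(AG (b ∨ ¬wait)) = {Done, Hold, Halt, Reset, Crit, Ack, Check}
EG (AG (b ∨ ¬wait)): greatest fixpoint, start Z0 = {Done, Hold, Halt, Reset, Crit, Ack, Check}, keep only states in Sat with some successor in Z. Already a fixed point.
Sat(EG (AG (b ∨ ¬wait))) = {Done, Hold, Halt, Reset, Crit, Ack, Check}
Idle ∉ Sat(EG (AG (b ∨ ¬wait))) = {Done, Hold, Halt, Reset, Crit, Ack, Check}, so the formula does not hold at Idle.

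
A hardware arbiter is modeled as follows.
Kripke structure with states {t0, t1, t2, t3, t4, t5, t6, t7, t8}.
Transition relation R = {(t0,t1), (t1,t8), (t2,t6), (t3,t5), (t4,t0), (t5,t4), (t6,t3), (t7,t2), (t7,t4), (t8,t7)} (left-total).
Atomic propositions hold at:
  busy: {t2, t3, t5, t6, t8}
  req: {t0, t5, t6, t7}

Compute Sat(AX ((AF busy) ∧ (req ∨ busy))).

{t1, t2, t3, t4, t6, t8}

AF busy: least fixpoint, start Z0 = {t2, t3, t5, t6, t8}, add states with every successor in Z. Z1 = {t1, t2, t3, t5, t6, t8}; Z2 = {t0, t1, t2, t3, t5, t6, t8}; Z3 = {t0, t1, t2, t3, t4, t5, t6, t8}; Z4 = {t0, t1, t2, t3, t4, t5, t6, t7, t8}; fixed.
Sat(AF busy) = {t0, t1, t2, t3, t4, t5, t6, t7, t8}
Sat(req ∨ busy) = {t0, t2, t3, t5, t6, t7, t8}
Sat((AF busy) ∧ (req ∨ busy)) = {t0, t2, t3, t5, t6, t7, t8}
Sat(AX ((AF busy) ∧ (req ∨ busy))) = {s : every successor in {t0, t2, t3, t5, t6, t7, t8}} = {t1, t2, t3, t4, t6, t8}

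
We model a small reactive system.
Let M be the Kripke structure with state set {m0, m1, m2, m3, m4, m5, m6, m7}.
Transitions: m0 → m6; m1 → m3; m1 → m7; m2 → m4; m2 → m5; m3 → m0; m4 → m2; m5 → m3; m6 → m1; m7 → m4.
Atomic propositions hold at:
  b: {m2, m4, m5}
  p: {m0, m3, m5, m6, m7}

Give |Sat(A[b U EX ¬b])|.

Sat(¬b) = {m0, m1, m3, m6, m7}
Sat(EX ¬b) = {s : some successor in {m0, m1, m3, m6, m7}} = {m0, m1, m3, m5, m6}
A[b U EX ¬b]: least fixpoint, start Z0 = Sat(EX ¬b) = {m0, m1, m3, m5, m6}, add states in Sat(b) with every successor in Z. Already a fixed point.
Sat(A[b U EX ¬b]) = {m0, m1, m3, m5, m6}
|Sat(A[b U EX ¬b])| = |{m0, m1, m3, m5, m6}| = 5.

5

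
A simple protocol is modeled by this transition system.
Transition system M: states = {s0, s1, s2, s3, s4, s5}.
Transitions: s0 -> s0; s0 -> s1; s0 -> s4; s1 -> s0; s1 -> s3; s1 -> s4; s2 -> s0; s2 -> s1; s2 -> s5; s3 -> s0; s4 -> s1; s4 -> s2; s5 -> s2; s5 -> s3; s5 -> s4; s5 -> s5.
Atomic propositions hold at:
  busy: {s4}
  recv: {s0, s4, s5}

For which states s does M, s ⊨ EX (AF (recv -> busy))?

Sat(recv -> busy) = {s1, s2, s3, s4}
AF (recv -> busy): least fixpoint, start Z0 = {s1, s2, s3, s4}, add states with every successor in Z. Already a fixed point.
Sat(AF (recv -> busy)) = {s1, s2, s3, s4}
Sat(EX (AF (recv -> busy))) = {s : some successor in {s1, s2, s3, s4}} = {s0, s1, s2, s4, s5}

{s0, s1, s2, s4, s5}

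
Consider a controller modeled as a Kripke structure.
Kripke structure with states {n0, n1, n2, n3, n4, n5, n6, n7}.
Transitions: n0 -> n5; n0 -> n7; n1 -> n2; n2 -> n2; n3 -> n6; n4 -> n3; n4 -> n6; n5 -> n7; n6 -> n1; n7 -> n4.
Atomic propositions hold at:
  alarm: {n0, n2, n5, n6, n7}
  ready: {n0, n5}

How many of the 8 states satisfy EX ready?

Sat(EX ready) = {s : some successor in {n0, n5}} = {n0}
|Sat(EX ready)| = |{n0}| = 1.

1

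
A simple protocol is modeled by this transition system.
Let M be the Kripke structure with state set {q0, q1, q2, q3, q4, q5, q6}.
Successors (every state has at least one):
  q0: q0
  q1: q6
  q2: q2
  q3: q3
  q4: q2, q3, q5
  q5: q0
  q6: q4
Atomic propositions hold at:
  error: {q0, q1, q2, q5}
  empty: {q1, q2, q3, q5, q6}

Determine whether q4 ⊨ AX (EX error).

Sat(EX error) = {s : some successor in {q0, q1, q2, q5}} = {q0, q2, q4, q5}
Sat(AX (EX error)) = {s : every successor in {q0, q2, q4, q5}} = {q0, q2, q5, q6}
q4 ∉ Sat(AX (EX error)) = {q0, q2, q5, q6}, so the formula does not hold at q4.

No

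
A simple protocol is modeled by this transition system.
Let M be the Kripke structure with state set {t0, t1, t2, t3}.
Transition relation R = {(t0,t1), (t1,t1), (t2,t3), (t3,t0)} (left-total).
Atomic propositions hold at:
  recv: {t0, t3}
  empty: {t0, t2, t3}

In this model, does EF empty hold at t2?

Yes

EF empty: least fixpoint, start Z0 = {t0, t2, t3}, add states with some successor in Z. Already a fixed point.
Sat(EF empty) = {t0, t2, t3}
t2 ∈ Sat(EF empty) = {t0, t2, t3}, so the formula holds at t2.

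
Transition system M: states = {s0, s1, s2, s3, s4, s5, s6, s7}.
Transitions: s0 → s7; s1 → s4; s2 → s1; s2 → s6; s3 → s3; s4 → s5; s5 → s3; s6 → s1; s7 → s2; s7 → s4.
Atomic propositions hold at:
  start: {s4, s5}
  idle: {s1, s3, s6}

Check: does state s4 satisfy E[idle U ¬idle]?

Sat(¬idle) = {s0, s2, s4, s5, s7}
E[idle U ¬idle]: least fixpoint, start Z0 = Sat(¬idle) = {s0, s2, s4, s5, s7}, add states in Sat(idle) with some successor in Z. Z1 = {s0, s1, s2, s4, s5, s7}; Z2 = {s0, s1, s2, s4, s5, s6, s7}; fixed.
Sat(E[idle U ¬idle]) = {s0, s1, s2, s4, s5, s6, s7}
s4 ∈ Sat(E[idle U ¬idle]) = {s0, s1, s2, s4, s5, s6, s7}, so the formula holds at s4.

Yes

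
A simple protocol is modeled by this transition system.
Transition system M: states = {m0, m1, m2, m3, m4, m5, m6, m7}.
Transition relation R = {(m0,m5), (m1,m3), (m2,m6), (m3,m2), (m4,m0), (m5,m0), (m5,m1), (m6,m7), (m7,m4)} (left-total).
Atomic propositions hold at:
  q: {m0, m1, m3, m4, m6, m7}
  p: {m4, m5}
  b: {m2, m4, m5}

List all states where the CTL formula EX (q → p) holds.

Sat(q → p) = {m2, m4, m5}
Sat(EX (q → p)) = {s : some successor in {m2, m4, m5}} = {m0, m3, m7}

{m0, m3, m7}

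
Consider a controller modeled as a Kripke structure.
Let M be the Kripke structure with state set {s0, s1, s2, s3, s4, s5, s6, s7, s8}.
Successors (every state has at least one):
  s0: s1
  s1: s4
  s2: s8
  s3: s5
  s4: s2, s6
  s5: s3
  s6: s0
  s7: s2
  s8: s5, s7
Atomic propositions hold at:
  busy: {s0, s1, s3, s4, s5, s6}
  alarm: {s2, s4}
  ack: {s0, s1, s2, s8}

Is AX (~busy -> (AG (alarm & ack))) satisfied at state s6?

Sat(~busy) = {s2, s7, s8}
Sat(alarm & ack) = {s2}
AG (alarm & ack): greatest fixpoint, start Z0 = {s2}, keep only states in Sat with every successor in Z. Z1 = ∅; fixed.
Sat(AG (alarm & ack)) = ∅
Sat(~busy -> (AG (alarm & ack))) = {s0, s1, s3, s4, s5, s6}
Sat(AX (~busy -> (AG (alarm & ack)))) = {s : every successor in {s0, s1, s3, s4, s5, s6}} = {s0, s1, s3, s5, s6}
s6 ∈ Sat(AX (~busy -> (AG (alarm & ack)))) = {s0, s1, s3, s5, s6}, so the formula holds at s6.

Yes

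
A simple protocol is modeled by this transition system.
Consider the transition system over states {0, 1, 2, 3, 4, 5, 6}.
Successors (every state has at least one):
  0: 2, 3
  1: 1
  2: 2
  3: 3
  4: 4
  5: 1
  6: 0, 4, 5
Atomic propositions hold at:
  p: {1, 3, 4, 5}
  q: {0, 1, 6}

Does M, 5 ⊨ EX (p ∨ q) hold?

Sat(p ∨ q) = {0, 1, 3, 4, 5, 6}
Sat(EX (p ∨ q)) = {s : some successor in {0, 1, 3, 4, 5, 6}} = {0, 1, 3, 4, 5, 6}
5 ∈ Sat(EX (p ∨ q)) = {0, 1, 3, 4, 5, 6}, so the formula holds at 5.

Yes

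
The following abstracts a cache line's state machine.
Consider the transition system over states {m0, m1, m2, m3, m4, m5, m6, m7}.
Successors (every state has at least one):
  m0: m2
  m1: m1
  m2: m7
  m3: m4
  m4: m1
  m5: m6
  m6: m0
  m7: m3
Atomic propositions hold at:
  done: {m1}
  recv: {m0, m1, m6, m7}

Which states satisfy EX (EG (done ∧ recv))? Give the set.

Sat(done ∧ recv) = {m1}
EG (done ∧ recv): greatest fixpoint, start Z0 = {m1}, keep only states in Sat with some successor in Z. Already a fixed point.
Sat(EG (done ∧ recv)) = {m1}
Sat(EX (EG (done ∧ recv))) = {s : some successor in {m1}} = {m1, m4}

{m1, m4}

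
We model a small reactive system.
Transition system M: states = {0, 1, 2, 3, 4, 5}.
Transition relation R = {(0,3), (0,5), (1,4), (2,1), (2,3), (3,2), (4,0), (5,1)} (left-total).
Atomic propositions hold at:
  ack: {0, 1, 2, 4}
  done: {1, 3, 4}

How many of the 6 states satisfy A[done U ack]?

A[done U ack]: least fixpoint, start Z0 = Sat(ack) = {0, 1, 2, 4}, add states in Sat(done) with every successor in Z. Z1 = {0, 1, 2, 3, 4}; fixed.
Sat(A[done U ack]) = {0, 1, 2, 3, 4}
|Sat(A[done U ack])| = |{0, 1, 2, 3, 4}| = 5.

5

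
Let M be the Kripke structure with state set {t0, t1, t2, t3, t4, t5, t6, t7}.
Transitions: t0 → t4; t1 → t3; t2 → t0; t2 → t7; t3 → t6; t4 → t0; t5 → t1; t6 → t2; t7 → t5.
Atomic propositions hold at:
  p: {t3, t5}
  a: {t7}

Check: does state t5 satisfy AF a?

No

AF a: least fixpoint, start Z0 = {t7}, add states with every successor in Z. Already a fixed point.
Sat(AF a) = {t7}
t5 ∉ Sat(AF a) = {t7}, so the formula does not hold at t5.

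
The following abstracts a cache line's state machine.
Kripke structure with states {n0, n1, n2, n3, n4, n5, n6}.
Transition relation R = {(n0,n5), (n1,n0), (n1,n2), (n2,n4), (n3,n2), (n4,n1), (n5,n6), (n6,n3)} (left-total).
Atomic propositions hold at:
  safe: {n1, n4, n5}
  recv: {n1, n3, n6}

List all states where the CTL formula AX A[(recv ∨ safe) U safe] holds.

{n0, n2, n4}

Sat(recv ∨ safe) = {n1, n3, n4, n5, n6}
A[(recv ∨ safe) U safe]: least fixpoint, start Z0 = Sat(safe) = {n1, n4, n5}, add states in Sat(recv ∨ safe) with every successor in Z. Already a fixed point.
Sat(A[(recv ∨ safe) U safe]) = {n1, n4, n5}
Sat(AX A[(recv ∨ safe) U safe]) = {s : every successor in {n1, n4, n5}} = {n0, n2, n4}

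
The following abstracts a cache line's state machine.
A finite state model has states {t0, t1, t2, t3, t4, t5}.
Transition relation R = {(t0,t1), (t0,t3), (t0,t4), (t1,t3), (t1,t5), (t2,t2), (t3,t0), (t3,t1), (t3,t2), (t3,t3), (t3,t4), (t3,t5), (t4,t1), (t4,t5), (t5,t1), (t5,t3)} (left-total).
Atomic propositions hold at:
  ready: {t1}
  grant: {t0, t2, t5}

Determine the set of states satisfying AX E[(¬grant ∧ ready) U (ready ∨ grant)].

Sat(¬grant) = {t1, t3, t4}
Sat(¬grant ∧ ready) = {t1}
Sat(ready ∨ grant) = {t0, t1, t2, t5}
E[(¬grant ∧ ready) U (ready ∨ grant)]: least fixpoint, start Z0 = Sat((ready ∨ grant)) = {t0, t1, t2, t5}, add states in Sat(¬grant ∧ ready) with some successor in Z. Already a fixed point.
Sat(E[(¬grant ∧ ready) U (ready ∨ grant)]) = {t0, t1, t2, t5}
Sat(AX E[(¬grant ∧ ready) U (ready ∨ grant)]) = {s : every successor in {t0, t1, t2, t5}} = {t2, t4}

{t2, t4}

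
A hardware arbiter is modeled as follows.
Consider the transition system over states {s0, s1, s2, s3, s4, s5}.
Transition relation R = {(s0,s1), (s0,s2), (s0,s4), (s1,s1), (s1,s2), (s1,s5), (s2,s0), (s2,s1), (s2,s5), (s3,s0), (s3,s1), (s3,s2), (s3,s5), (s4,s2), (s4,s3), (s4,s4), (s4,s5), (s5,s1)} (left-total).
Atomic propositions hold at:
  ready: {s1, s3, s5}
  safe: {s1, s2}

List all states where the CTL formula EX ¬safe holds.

{s0, s1, s2, s3, s4}

Sat(¬safe) = {s0, s3, s4, s5}
Sat(EX ¬safe) = {s : some successor in {s0, s3, s4, s5}} = {s0, s1, s2, s3, s4}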